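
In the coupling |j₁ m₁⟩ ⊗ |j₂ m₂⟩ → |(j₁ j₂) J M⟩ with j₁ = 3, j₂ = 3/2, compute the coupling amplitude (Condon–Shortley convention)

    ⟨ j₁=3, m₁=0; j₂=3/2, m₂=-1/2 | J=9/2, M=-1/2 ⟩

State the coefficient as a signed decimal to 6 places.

j₁+j₂−J=0  J+j₁−j₂=6  J−j₁+j₂=3  j₁+j₂+J+1=10
(j₁±m₁, j₂±m₂, J±M) = (3,3,1,2,4,5)
P² = 17280/7
sum k=0..0:
  [0] +1/72 = 1/72
S = 1/72
C² = P²·S² = 10/21 ; C = +0.690066

+√(10/21) = +0.690066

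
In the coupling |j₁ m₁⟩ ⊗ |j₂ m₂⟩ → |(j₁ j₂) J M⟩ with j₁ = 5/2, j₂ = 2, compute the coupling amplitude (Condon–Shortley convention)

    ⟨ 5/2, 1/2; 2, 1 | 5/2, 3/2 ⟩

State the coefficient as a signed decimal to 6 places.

√[6·2!3!2!/8! · 3!2!3!1!4!1!] = √(216/35)
  +(−1)^1/∏(1,1,1,2,2,0)! = -1/4  (running -1/4)
  +(−1)^2/∏(2,0,0,1,3,1)! = 1/12  (running -1/6)
⟨..|..⟩ = √(216/35)·(-1/6) = -0.414039

-0.414039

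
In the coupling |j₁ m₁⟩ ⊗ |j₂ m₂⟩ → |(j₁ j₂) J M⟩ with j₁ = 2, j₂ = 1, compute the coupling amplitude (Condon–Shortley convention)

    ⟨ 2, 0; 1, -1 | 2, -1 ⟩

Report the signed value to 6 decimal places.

+0.707107

j₁+j₂−J=1  J+j₁−j₂=3  J−j₁+j₂=1  j₁+j₂+J+1=6
(j₁±m₁, j₂±m₂, J±M) = (2,2,0,2,1,3)
P² = 2
sum k=0..0:
  [0] +1/2 = 1/2
S = 1/2
C² = P²·S² = 1/2 ; C = +0.707107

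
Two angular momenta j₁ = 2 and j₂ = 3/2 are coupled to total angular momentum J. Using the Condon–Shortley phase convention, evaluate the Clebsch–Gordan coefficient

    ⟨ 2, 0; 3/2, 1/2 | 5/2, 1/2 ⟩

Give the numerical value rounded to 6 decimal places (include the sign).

−√(3/35) = -0.292770

triangle: 1!×3!×2!/7! = 12/5040
(j±m)!: 2!×2!×2!×1!×3!×2! = 96
prefactor² = (2J+1)×Δ×N² = 48/35
  k=0: +1/(0!×1!×2!×2!×1!×0!) = 1/4
  k=1: −1/(1!×0!×1!×1!×2!×1!) = -1/2
Σ = -1/4  ⇒  CG² = 48/35×(-1/4)² = 3/35
CG = −√(3/35) = -0.292770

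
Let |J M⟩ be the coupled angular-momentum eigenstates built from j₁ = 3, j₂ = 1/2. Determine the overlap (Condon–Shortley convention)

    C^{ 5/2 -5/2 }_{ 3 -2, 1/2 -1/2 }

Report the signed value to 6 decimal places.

+√(1/7) ≈ +0.377964

√[6·1!5!0!/7! · 1!5!0!1!0!5!] = √(14400/7)
  +(−1)^0/∏(0,1,5,0,0,0)! = 1/120  (running 1/120)
⟨..|..⟩ = √(14400/7)·(1/120) = +0.377964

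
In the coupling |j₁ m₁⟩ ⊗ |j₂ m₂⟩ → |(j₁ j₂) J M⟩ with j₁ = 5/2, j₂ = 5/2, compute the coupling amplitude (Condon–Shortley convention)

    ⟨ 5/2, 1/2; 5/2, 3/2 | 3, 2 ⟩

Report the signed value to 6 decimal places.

j₁+j₂−J=2  J+j₁−j₂=3  J−j₁+j₂=3  j₁+j₂+J+1=9
(j₁±m₁, j₂±m₂, J±M) = (3,2,4,1,5,1)
P² = 48
sum k=1..2:
  [1] −1/12 = -1/12
  [2] +1/24 = 1/24
S = -1/24
C² = P²·S² = 1/12 ; C = -0.288675

-0.288675  (= −√(1/12))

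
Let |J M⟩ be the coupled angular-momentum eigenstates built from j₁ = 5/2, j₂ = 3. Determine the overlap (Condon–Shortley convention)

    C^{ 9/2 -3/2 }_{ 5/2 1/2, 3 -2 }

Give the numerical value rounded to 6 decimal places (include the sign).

+0.604815  (= +√(169/462))

triangle: 1!·4!·5!/11! = 2880/39916800
(j±m)!: 3!·2!·1!·5!·3!·6! = 6220800
prefactor² = (2J+1)·Δ·N² = 345600/77
  k=0: +1/(0!·1!·2!·1!·2!·4!) = 1/96
  k=1: −1/(1!·0!·1!·0!·3!·5!) = -1/720
Σ = 13/1440  ⇒  CG² = 345600/77·13/1440² = 169/462
CG = +√(169/462) = +0.604815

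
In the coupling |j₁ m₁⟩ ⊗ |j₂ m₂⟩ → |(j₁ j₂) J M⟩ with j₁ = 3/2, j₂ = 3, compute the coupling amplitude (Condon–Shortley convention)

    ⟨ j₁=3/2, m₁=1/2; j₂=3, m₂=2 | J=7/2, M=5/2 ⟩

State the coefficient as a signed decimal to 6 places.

√[8·1!2!5!/9! · 2!1!5!1!6!1!] = √(6400/7)
  +(−1)^0/∏(0,1,1,5,1,0)! = 1/120  (running 1/120)
  +(−1)^1/∏(1,0,0,4,2,1)! = -1/48  (running -1/80)
⟨..|..⟩ = √(6400/7)·(-1/80) = -0.377964

-0.377964  (= −√(1/7))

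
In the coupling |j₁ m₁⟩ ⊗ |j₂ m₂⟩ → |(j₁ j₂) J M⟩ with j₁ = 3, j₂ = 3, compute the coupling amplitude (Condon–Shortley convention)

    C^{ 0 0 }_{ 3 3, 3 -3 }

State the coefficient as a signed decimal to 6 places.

+√(1/7) = +0.377964

√[1·6!0!0!/7! · 6!0!0!6!0!0!] = √(518400/7)
  +(−1)^0/∏(0,6,0,0,0,0)! = 1/720  (running 1/720)
⟨..|..⟩ = √(518400/7)·(1/720) = +0.377964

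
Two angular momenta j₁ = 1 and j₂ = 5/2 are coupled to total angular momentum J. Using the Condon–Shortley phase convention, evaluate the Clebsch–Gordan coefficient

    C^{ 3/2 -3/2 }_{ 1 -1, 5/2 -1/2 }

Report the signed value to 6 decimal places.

√[4·2!0!3!/6! · 0!2!2!3!0!3!] = √(48/5)
  +(−1)^2/∏(2,0,0,0,0,3)! = 1/12  (running 1/12)
⟨..|..⟩ = √(48/5)·(1/12) = +0.258199

+0.258199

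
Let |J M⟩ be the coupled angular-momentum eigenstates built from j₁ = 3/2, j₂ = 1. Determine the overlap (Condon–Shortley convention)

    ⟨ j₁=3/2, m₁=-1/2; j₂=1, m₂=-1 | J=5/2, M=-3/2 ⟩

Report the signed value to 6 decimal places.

√[6·0!3!2!/6! · 1!2!0!2!1!4!] = √(48/5)
  +(−1)^0/∏(0,0,2,0,1,2)! = 1/4  (running 1/4)
⟨..|..⟩ = √(48/5)·(1/4) = +0.774597

+√(3/5) ≈ +0.774597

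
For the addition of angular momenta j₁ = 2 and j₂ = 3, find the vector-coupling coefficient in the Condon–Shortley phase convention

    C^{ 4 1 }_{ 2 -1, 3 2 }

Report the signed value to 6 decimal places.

j₁+j₂−J=1  J+j₁−j₂=3  J−j₁+j₂=5  j₁+j₂+J+1=10
(j₁±m₁, j₂±m₂, J±M) = (1,3,5,1,5,3)
P² = 6480/7
sum k=0..1:
  [0] +1/720 = 1/720
  [1] −1/48 = -1/48
S = -7/360
C² = P²·S² = 7/20 ; C = -0.591608

-0.591608  (= −√(7/20))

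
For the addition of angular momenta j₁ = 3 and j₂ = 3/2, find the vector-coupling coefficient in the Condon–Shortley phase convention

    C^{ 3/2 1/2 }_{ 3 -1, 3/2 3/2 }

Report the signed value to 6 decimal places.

-0.338062  (= −√(4/35))

triangle: 3!*3!*0!/7! = 36/5040
(j±m)!: 2!*4!*3!*0!*2!*1! = 576
prefactor² = (2J+1)*Δ*N² = 576/35
  k=3: −1/(3!*0!*1!*0!*2!*0!) = -1/12
Σ = -1/12  ⇒  CG² = 576/35*(-1/12)² = 4/35
CG = −√(4/35) = -0.338062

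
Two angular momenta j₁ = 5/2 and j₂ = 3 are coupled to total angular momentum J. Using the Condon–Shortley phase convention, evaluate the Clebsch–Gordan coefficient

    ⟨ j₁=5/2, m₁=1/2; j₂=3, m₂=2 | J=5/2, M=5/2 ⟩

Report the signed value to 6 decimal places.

+0.597614

triangle: 3!·2!·3!/9! = 72/362880
(j±m)!: 3!·2!·5!·1!·5!·0! = 172800
prefactor² = (2J+1)·Δ·N² = 1440/7
  k=2: +1/(2!·1!·0!·3!·2!·0!) = 1/24
Σ = 1/24  ⇒  CG² = 1440/7·1/24² = 5/14
CG = +√(5/14) = +0.597614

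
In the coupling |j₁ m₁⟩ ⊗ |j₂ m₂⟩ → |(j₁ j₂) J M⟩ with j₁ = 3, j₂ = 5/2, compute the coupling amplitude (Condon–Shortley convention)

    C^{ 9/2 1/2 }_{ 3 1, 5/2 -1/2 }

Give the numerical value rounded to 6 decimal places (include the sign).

+0.480500

√[10·1!5!4!/11! · 4!2!2!3!5!4!] = √(92160/77)
  +(−1)^0/∏(0,1,2,2,3,2)! = 1/48  (running 1/48)
  +(−1)^1/∏(1,0,1,1,4,3)! = -1/144  (running 1/72)
⟨..|..⟩ = √(92160/77)·(1/72) = +0.480500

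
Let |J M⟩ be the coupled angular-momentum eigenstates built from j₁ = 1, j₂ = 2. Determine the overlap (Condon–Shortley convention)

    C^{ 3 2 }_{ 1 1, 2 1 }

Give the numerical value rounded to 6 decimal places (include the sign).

+√(2/3) ≈ +0.816497

j₁+j₂−J=0  J+j₁−j₂=2  J−j₁+j₂=4  j₁+j₂+J+1=7
(j₁±m₁, j₂±m₂, J±M) = (2,0,3,1,5,1)
P² = 96
sum k=0..0:
  [0] +1/12 = 1/12
S = 1/12
C² = P²·S² = 2/3 ; C = +0.816497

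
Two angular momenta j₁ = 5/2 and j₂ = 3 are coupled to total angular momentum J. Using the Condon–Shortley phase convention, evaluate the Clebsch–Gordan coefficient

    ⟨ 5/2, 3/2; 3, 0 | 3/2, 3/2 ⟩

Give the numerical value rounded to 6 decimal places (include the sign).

triangle: 4!*1!*2!/8! = 48/40320
(j±m)!: 4!*1!*3!*3!*3!*0! = 5184
prefactor² = (2J+1)*Δ*N² = 864/35
  k=1: −1/(1!*3!*0!*2!*1!*0!) = -1/12
Σ = -1/12  ⇒  CG² = 864/35*(-1/12)² = 6/35
CG = −√(6/35) = -0.414039

-0.414039  (= −√(6/35))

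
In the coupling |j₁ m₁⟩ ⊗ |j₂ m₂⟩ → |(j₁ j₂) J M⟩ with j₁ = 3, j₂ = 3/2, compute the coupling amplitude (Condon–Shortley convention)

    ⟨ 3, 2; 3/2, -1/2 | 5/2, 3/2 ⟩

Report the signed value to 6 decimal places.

+√(1/14) = +0.267261

triangle: 2!·4!·1!/8! = 48/40320
(j±m)!: 5!·1!·1!·2!·4!·1! = 5760
prefactor² = (2J+1)·Δ·N² = 288/7
  k=0: +1/(0!·2!·1!·1!·3!·0!) = 1/12
  k=1: −1/(1!·1!·0!·0!·4!·1!) = -1/24
Σ = 1/24  ⇒  CG² = 288/7·1/24² = 1/14
CG = +√(1/14) = +0.267261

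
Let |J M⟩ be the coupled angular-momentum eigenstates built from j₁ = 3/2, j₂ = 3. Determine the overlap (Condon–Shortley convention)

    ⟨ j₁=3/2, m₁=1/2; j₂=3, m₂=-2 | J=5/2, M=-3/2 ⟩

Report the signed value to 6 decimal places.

j₁+j₂−J=2  J+j₁−j₂=1  J−j₁+j₂=4  j₁+j₂+J+1=8
(j₁±m₁, j₂±m₂, J±M) = (2,1,1,5,1,4)
P² = 288/7
sum k=0..1:
  [0] +1/12 = 1/12
  [1] −1/24 = -1/24
S = 1/24
C² = P²·S² = 1/14 ; C = +0.267261

+√(1/14) = +0.267261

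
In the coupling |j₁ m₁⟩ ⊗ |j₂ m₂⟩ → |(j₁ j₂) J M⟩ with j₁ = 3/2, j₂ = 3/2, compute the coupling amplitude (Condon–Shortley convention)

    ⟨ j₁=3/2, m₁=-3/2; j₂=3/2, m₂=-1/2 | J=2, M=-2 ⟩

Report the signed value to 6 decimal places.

triangle: 1!*2!*2!/6! = 4/720
(j±m)!: 0!*3!*1!*2!*0!*4! = 288
prefactor² = (2J+1)*Δ*N² = 8
  k=1: −1/(1!*0!*2!*0!*0!*2!) = -1/4
Σ = -1/4  ⇒  CG² = 8*(-1/4)² = 1/2
CG = −√(1/2) = -0.707107

−√(1/2) ≈ -0.707107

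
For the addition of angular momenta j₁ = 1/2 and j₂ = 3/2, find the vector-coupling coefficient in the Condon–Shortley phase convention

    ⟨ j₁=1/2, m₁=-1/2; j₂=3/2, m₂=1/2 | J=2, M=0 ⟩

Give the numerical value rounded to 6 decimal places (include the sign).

√[5·0!1!3!/5! · 0!1!2!1!2!2!] = √(2)
  +(−1)^0/∏(0,0,1,2,0,1)! = 1/2  (running 1/2)
⟨..|..⟩ = √(2)·(1/2) = +0.707107

+√(1/2) = +0.707107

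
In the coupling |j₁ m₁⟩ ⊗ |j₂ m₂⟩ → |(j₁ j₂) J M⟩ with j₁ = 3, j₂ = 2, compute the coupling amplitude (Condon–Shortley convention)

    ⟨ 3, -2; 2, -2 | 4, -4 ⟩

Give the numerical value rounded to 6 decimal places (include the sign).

+√(2/5) = +0.632456

√[9·1!5!3!/10! · 1!5!0!4!0!8!] = √(207360)
  +(−1)^0/∏(0,1,5,0,0,3)! = 1/720  (running 1/720)
⟨..|..⟩ = √(207360)·(1/720) = +0.632456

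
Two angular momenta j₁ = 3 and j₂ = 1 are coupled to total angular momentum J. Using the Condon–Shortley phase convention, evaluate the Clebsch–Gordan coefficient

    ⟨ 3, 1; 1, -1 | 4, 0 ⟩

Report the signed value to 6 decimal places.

+√(3/14) = +0.462910

triangle: 0!·6!·2!/9! = 1440/362880
(j±m)!: 4!·2!·0!·2!·4!·4! = 55296
prefactor² = (2J+1)·Δ·N² = 13824/7
  k=0: +1/(0!·0!·2!·0!·4!·2!) = 1/96
Σ = 1/96  ⇒  CG² = 13824/7·1/96² = 3/14
CG = +√(3/14) = +0.462910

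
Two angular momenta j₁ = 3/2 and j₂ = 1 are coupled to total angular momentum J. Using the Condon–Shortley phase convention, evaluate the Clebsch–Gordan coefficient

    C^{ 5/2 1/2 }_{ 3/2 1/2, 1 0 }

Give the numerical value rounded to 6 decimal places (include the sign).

j₁+j₂−J=0  J+j₁−j₂=3  J−j₁+j₂=2  j₁+j₂+J+1=6
(j₁±m₁, j₂±m₂, J±M) = (2,1,1,1,3,2)
P² = 12/5
sum k=0..0:
  [0] +1/2 = 1/2
S = 1/2
C² = P²·S² = 3/5 ; C = +0.774597

+0.774597  (= +√(3/5))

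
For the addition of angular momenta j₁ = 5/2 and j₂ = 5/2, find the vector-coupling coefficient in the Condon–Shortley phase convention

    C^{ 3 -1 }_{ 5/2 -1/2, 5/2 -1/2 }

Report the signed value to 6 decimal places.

-0.516398  (= −√(4/15))

j₁+j₂−J=2  J+j₁−j₂=3  J−j₁+j₂=3  j₁+j₂+J+1=9
(j₁±m₁, j₂±m₂, J±M) = (2,3,2,3,2,4)
P² = 48/5
sum k=0..2:
  [0] +1/24 = 1/24
  [1] −1/4 = -1/4
  [2] +1/24 = 1/24
S = -1/6
C² = P²·S² = 4/15 ; C = -0.516398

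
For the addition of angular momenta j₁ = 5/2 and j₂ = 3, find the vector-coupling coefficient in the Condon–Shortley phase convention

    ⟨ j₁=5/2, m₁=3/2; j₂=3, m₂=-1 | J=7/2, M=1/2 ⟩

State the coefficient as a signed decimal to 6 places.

j₁+j₂−J=2  J+j₁−j₂=3  J−j₁+j₂=4  j₁+j₂+J+1=10
(j₁±m₁, j₂±m₂, J±M) = (4,1,2,4,4,3)
P² = 18432/175
sum k=0..1:
  [0] +1/16 = 1/16
  [1] −1/36 = -1/36
S = 5/144
C² = P²·S² = 8/63 ; C = +0.356348

+√(8/63) ≈ +0.356348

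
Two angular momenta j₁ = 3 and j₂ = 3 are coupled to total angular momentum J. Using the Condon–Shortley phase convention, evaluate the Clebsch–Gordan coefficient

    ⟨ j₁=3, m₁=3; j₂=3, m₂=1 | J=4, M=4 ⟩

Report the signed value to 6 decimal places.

+0.522233

triangle: 2!·4!·4!/11! = 1152/39916800
(j±m)!: 6!·0!·4!·2!·8!·0! = 1393459200
prefactor² = (2J+1)·Δ·N² = 3981312/11
  k=0: +1/(0!·2!·0!·4!·4!·0!) = 1/1152
Σ = 1/1152  ⇒  CG² = 3981312/11·1/1152² = 3/11
CG = +√(3/11) = +0.522233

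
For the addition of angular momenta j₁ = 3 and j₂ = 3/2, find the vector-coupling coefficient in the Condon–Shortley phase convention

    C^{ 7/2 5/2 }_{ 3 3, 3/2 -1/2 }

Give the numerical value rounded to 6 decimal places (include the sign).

+0.617213  (= +√(8/21))

j₁+j₂−J=1  J+j₁−j₂=5  J−j₁+j₂=2  j₁+j₂+J+1=9
(j₁±m₁, j₂±m₂, J±M) = (6,0,1,2,6,1)
P² = 38400/7
sum k=0..0:
  [0] +1/120 = 1/120
S = 1/120
C² = P²·S² = 8/21 ; C = +0.617213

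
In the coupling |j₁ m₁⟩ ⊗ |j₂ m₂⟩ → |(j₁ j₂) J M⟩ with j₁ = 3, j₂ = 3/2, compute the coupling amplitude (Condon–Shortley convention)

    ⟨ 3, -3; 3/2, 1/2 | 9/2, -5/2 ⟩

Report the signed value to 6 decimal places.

√[10·0!6!3!/10! · 0!6!2!1!2!7!] = √(172800)
  +(−1)^0/∏(0,0,6,2,0,1)! = 1/1440  (running 1/1440)
⟨..|..⟩ = √(172800)·(1/1440) = +0.288675

+0.288675  (= +√(1/12))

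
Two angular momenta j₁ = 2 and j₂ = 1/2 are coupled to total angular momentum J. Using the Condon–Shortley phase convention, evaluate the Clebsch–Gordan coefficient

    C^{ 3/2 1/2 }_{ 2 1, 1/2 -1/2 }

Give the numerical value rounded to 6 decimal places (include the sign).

j₁+j₂−J=1  J+j₁−j₂=3  J−j₁+j₂=0  j₁+j₂+J+1=5
(j₁±m₁, j₂±m₂, J±M) = (3,1,0,1,2,1)
P² = 12/5
sum k=0..0:
  [0] +1/2 = 1/2
S = 1/2
C² = P²·S² = 3/5 ; C = +0.774597

+0.774597  (= +√(3/5))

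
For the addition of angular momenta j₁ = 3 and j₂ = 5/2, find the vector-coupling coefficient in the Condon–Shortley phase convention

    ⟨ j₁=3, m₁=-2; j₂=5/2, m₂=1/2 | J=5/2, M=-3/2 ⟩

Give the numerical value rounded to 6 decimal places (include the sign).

triangle: 3!*3!*2!/9! = 72/362880
(j±m)!: 1!*5!*3!*2!*1!*4! = 34560
prefactor² = (2J+1)*Δ*N² = 288/7
  k=2: +1/(2!*1!*3!*1!*0!*1!) = 1/12
  k=3: −1/(3!*0!*2!*0!*1!*2!) = -1/24
Σ = 1/24  ⇒  CG² = 288/7*1/24² = 1/14
CG = +√(1/14) = +0.267261

+√(1/14) ≈ +0.267261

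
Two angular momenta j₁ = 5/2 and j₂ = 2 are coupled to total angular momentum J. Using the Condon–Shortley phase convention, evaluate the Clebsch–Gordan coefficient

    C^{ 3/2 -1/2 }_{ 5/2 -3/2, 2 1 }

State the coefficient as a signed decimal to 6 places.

+0.138013

√[4·3!2!1!/7! · 1!4!3!1!1!2!] = √(96/35)
  +(−1)^2/∏(2,1,2,1,0,0)! = 1/4  (running 1/4)
  +(−1)^3/∏(3,0,1,0,1,1)! = -1/6  (running 1/12)
⟨..|..⟩ = √(96/35)·(1/12) = +0.138013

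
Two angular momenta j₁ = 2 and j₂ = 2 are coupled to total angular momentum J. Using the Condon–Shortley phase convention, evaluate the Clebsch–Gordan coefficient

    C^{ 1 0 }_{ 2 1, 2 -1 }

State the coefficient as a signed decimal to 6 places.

triangle: 3!·1!·1!/6! = 6/720
(j±m)!: 3!·1!·1!·3!·1!·1! = 36
prefactor² = (2J+1)·Δ·N² = 9/10
  k=0: +1/(0!·3!·1!·1!·0!·0!) = 1/6
  k=1: −1/(1!·2!·0!·0!·1!·1!) = -1/2
Σ = -1/3  ⇒  CG² = 9/10·(-1/3)² = 1/10
CG = −√(1/10) = -0.316228

-0.316228  (= −√(1/10))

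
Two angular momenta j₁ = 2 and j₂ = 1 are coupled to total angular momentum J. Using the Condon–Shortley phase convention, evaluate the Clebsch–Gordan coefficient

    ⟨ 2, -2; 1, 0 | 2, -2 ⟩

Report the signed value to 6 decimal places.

j₁+j₂−J=1  J+j₁−j₂=3  J−j₁+j₂=1  j₁+j₂+J+1=6
(j₁±m₁, j₂±m₂, J±M) = (0,4,1,1,0,4)
P² = 24
sum k=1..1:
  [1] −1/6 = -1/6
S = -1/6
C² = P²·S² = 2/3 ; C = -0.816497

-0.816497  (= −√(2/3))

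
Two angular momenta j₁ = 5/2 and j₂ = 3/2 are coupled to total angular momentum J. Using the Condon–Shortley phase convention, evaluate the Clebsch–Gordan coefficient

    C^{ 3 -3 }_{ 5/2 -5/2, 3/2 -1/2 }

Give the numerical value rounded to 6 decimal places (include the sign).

triangle: 1!×4!×2!/8! = 48/40320
(j±m)!: 0!×5!×1!×2!×0!×6! = 172800
prefactor² = (2J+1)×Δ×N² = 1440
  k=1: −1/(1!×0!×4!×0!×0!×2!) = -1/48
Σ = -1/48  ⇒  CG² = 1440×(-1/48)² = 5/8
CG = −√(5/8) = -0.790569

-0.790569  (= −√(5/8))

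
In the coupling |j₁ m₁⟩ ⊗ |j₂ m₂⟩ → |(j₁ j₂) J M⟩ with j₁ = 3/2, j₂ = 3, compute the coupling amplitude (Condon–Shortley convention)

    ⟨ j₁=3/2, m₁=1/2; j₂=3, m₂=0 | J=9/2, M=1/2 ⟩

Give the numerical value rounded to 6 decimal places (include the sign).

+√(10/21) = +0.690066

triangle: 0!·3!·6!/10! = 4320/3628800
(j±m)!: 2!·1!·3!·3!·5!·4! = 207360
prefactor² = (2J+1)·Δ·N² = 17280/7
  k=0: +1/(0!·0!·1!·3!·2!·3!) = 1/72
Σ = 1/72  ⇒  CG² = 17280/7·1/72² = 10/21
CG = +√(10/21) = +0.690066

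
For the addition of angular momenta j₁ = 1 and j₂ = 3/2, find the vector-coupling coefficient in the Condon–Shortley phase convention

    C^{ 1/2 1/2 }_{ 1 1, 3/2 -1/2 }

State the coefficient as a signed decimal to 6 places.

j₁+j₂−J=2  J+j₁−j₂=0  J−j₁+j₂=1  j₁+j₂+J+1=4
(j₁±m₁, j₂±m₂, J±M) = (2,0,1,2,1,0)
P² = 2/3
sum k=0..0:
  [0] +1/2 = 1/2
S = 1/2
C² = P²·S² = 1/6 ; C = +0.408248

+√(1/6) = +0.408248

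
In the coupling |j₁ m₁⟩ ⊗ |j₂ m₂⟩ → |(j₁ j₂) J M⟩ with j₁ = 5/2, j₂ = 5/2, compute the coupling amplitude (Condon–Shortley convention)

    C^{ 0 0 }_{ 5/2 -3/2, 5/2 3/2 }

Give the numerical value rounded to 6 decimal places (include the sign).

+0.408248  (= +√(1/6))

√[1·5!0!0!/6! · 1!4!4!1!0!0!] = √(96)
  +(−1)^4/∏(4,1,0,0,0,0)! = 1/24  (running 1/24)
⟨..|..⟩ = √(96)·(1/24) = +0.408248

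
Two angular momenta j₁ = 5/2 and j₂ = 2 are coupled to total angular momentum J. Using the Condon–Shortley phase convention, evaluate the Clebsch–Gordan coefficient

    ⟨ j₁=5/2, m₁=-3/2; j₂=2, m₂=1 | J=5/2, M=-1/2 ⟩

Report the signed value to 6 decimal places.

triangle: 2!*3!*2!/8! = 24/40320
(j±m)!: 1!*4!*3!*1!*2!*3! = 1728
prefactor² = (2J+1)*Δ*N² = 216/35
  k=1: −1/(1!*1!*3!*2!*0!*0!) = -1/12
  k=2: +1/(2!*0!*2!*1!*1!*1!) = 1/4
Σ = 1/6  ⇒  CG² = 216/35*1/6² = 6/35
CG = +√(6/35) = +0.414039

+0.414039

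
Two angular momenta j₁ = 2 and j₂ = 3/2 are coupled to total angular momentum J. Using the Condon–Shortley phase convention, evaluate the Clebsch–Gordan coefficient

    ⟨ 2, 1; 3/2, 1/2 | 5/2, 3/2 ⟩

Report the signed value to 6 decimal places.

triangle: 1!·3!·2!/7! = 12/5040
(j±m)!: 3!·1!·2!·1!·4!·1! = 288
prefactor² = (2J+1)·Δ·N² = 144/35
  k=0: +1/(0!·1!·1!·2!·2!·0!) = 1/4
  k=1: −1/(1!·0!·0!·1!·3!·1!) = -1/6
Σ = 1/12  ⇒  CG² = 144/35·1/12² = 1/35
CG = +√(1/35) = +0.169031

+√(1/35) ≈ +0.169031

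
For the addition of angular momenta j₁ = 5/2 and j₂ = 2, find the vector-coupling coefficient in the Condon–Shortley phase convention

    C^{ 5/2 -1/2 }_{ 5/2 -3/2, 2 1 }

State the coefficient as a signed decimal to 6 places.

triangle: 2!·3!·2!/8! = 24/40320
(j±m)!: 1!·4!·3!·1!·2!·3! = 1728
prefactor² = (2J+1)·Δ·N² = 216/35
  k=1: −1/(1!·1!·3!·2!·0!·0!) = -1/12
  k=2: +1/(2!·0!·2!·1!·1!·1!) = 1/4
Σ = 1/6  ⇒  CG² = 216/35·1/6² = 6/35
CG = +√(6/35) = +0.414039

+√(6/35) = +0.414039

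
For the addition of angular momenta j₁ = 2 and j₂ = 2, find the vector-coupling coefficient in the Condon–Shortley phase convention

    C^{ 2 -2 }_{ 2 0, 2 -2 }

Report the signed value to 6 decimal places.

+0.534522  (= +√(2/7))

j₁+j₂−J=2  J+j₁−j₂=2  J−j₁+j₂=2  j₁+j₂+J+1=7
(j₁±m₁, j₂±m₂, J±M) = (2,2,0,4,0,4)
P² = 128/7
sum k=0..0:
  [0] +1/8 = 1/8
S = 1/8
C² = P²·S² = 2/7 ; C = +0.534522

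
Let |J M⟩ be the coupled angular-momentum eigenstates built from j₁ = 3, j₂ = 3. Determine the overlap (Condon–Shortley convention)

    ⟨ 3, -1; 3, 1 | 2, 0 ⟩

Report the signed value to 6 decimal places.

√[5·4!2!2!/9! · 2!4!4!2!2!2!] = √(256/21)
  +(−1)^2/∏(2,2,2,2,0,0)! = 1/16  (running 1/16)
  +(−1)^3/∏(3,1,1,1,1,1)! = -1/6  (running -5/48)
  +(−1)^4/∏(4,0,0,0,2,2)! = 1/96  (running -3/32)
⟨..|..⟩ = √(256/21)·(-3/32) = -0.327327

-0.327327  (= −√(3/28))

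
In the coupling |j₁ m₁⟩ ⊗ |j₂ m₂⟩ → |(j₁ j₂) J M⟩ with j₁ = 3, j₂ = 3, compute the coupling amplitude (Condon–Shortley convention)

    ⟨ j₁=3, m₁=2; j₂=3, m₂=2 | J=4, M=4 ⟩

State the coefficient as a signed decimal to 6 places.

j₁+j₂−J=2  J+j₁−j₂=4  J−j₁+j₂=4  j₁+j₂+J+1=11
(j₁±m₁, j₂±m₂, J±M) = (5,1,5,1,8,0)
P² = 1658880/11
sum k=1..1:
  [1] −1/576 = -1/576
S = -1/576
C² = P²·S² = 5/11 ; C = -0.674200

-0.674200  (= −√(5/11))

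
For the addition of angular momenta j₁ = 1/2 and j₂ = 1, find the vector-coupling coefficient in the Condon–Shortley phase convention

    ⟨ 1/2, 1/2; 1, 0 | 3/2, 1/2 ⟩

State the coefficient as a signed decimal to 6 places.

triangle: 0!×1!×2!/4! = 2/24
(j±m)!: 1!×0!×1!×1!×2!×1! = 2
prefactor² = (2J+1)×Δ×N² = 2/3
  k=0: +1/(0!×0!×0!×1!×1!×1!) = 1
Σ = 1  ⇒  CG² = 2/3×1² = 2/3
CG = +√(2/3) = +0.816497

+√(2/3) = +0.816497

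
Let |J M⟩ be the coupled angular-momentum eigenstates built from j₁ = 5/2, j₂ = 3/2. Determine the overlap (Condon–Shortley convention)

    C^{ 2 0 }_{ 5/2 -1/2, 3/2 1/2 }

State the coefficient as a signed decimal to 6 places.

−√(1/14) = -0.267261

triangle: 2!*3!*1!/7! = 12/5040
(j±m)!: 2!*3!*2!*1!*2!*2! = 96
prefactor² = (2J+1)*Δ*N² = 8/7
  k=1: −1/(1!*1!*2!*1!*1!*0!) = -1/2
  k=2: +1/(2!*0!*1!*0!*2!*1!) = 1/4
Σ = -1/4  ⇒  CG² = 8/7*(-1/4)² = 1/14
CG = −√(1/14) = -0.267261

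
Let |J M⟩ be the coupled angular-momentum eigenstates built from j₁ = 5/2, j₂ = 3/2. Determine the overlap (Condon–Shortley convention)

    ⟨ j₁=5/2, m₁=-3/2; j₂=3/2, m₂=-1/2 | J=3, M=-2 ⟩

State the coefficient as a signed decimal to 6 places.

−√(1/12) = -0.288675

triangle: 1!*4!*2!/8! = 48/40320
(j±m)!: 1!*4!*1!*2!*1!*5! = 5760
prefactor² = (2J+1)*Δ*N² = 48
  k=0: +1/(0!*1!*4!*1!*0!*1!) = 1/24
  k=1: −1/(1!*0!*3!*0!*1!*2!) = -1/12
Σ = -1/24  ⇒  CG² = 48*(-1/24)² = 1/12
CG = −√(1/12) = -0.288675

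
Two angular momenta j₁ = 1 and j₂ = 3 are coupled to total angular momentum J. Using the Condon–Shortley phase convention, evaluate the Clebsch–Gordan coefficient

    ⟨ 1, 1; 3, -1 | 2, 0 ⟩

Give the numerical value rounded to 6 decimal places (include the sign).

triangle: 2!×0!×4!/7! = 48/5040
(j±m)!: 2!×0!×2!×4!×2!×2! = 384
prefactor² = (2J+1)×Δ×N² = 128/7
  k=0: +1/(0!×2!×0!×2!×0!×2!) = 1/8
Σ = 1/8  ⇒  CG² = 128/7×1/8² = 2/7
CG = +√(2/7) = +0.534522

+0.534522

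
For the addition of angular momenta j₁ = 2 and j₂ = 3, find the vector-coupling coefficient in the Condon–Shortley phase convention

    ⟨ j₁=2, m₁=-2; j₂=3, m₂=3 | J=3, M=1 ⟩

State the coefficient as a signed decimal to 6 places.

√[7·2!2!4!/9! · 0!4!6!0!4!2!] = √(1536)
  +(−1)^2/∏(2,0,2,4,0,0)! = 1/96  (running 1/96)
⟨..|..⟩ = √(1536)·(1/96) = +0.408248

+√(1/6) ≈ +0.408248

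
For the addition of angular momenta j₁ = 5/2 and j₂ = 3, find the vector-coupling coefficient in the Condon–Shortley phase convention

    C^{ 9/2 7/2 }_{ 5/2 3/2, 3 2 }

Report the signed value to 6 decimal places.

j₁+j₂−J=1  J+j₁−j₂=4  J−j₁+j₂=5  j₁+j₂+J+1=11
(j₁±m₁, j₂±m₂, J±M) = (4,1,5,1,8,1)
P² = 921600/11
sum k=0..1:
  [0] +1/720 = 1/720
  [1] −1/576 = -1/576
S = -1/2880
C² = P²·S² = 1/99 ; C = -0.100504

−√(1/99) = -0.100504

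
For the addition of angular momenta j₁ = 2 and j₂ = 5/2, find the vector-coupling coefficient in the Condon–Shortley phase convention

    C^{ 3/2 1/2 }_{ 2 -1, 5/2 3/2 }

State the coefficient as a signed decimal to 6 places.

+0.138013  (= +√(2/105))

√[4·3!1!2!/7! · 1!3!4!1!2!1!] = √(96/35)
  +(−1)^2/∏(2,1,1,2,0,0)! = 1/4  (running 1/4)
  +(−1)^3/∏(3,0,0,1,1,1)! = -1/6  (running 1/12)
⟨..|..⟩ = √(96/35)·(1/12) = +0.138013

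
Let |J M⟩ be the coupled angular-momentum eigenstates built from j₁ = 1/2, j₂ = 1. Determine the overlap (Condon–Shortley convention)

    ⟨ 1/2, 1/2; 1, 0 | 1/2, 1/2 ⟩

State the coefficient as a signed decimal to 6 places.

+√(1/3) ≈ +0.577350

triangle: 1!×0!×1!/3! = 1/6
(j±m)!: 1!×0!×1!×1!×1!×0! = 1
prefactor² = (2J+1)×Δ×N² = 1/3
  k=0: +1/(0!×1!×0!×1!×0!×0!) = 1
Σ = 1  ⇒  CG² = 1/3×1² = 1/3
CG = +√(1/3) = +0.577350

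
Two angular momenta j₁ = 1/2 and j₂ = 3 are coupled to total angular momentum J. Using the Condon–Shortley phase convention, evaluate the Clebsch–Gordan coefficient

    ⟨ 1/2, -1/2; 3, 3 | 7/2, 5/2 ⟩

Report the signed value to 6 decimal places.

+0.377964

√[8·0!1!6!/8! · 0!1!6!0!6!1!] = √(518400/7)
  +(−1)^0/∏(0,0,1,6,0,0)! = 1/720  (running 1/720)
⟨..|..⟩ = √(518400/7)·(1/720) = +0.377964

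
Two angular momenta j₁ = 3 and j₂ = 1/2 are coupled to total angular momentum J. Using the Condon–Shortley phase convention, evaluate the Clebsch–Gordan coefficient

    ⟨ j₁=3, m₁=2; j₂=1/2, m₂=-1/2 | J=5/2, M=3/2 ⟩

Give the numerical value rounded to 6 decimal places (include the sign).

j₁+j₂−J=1  J+j₁−j₂=5  J−j₁+j₂=0  j₁+j₂+J+1=7
(j₁±m₁, j₂±m₂, J±M) = (5,1,0,1,4,1)
P² = 2880/7
sum k=0..0:
  [0] +1/24 = 1/24
S = 1/24
C² = P²·S² = 5/7 ; C = +0.845154

+√(5/7) ≈ +0.845154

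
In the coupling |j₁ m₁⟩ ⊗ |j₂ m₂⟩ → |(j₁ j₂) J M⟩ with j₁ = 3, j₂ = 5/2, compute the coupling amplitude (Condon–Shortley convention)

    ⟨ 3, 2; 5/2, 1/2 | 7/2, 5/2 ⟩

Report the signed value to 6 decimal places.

√[8·2!4!3!/10! · 5!1!3!2!6!1!] = √(4608/7)
  +(−1)^0/∏(0,2,1,3,3,0)! = 1/72  (running 1/72)
  +(−1)^1/∏(1,1,0,2,4,1)! = -1/48  (running -1/144)
⟨..|..⟩ = √(4608/7)·(-1/144) = -0.178174

-0.178174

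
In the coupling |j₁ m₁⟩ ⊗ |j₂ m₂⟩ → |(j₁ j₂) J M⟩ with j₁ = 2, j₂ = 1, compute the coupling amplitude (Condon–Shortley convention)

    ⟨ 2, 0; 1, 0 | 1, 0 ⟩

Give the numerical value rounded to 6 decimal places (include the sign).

triangle: 2!·2!·0!/5! = 4/120
(j±m)!: 2!·2!·1!·1!·1!·1! = 4
prefactor² = (2J+1)·Δ·N² = 2/5
  k=1: −1/(1!·1!·1!·0!·1!·0!) = -1
Σ = -1  ⇒  CG² = 2/5·(-1)² = 2/5
CG = −√(2/5) = -0.632456

−√(2/5) ≈ -0.632456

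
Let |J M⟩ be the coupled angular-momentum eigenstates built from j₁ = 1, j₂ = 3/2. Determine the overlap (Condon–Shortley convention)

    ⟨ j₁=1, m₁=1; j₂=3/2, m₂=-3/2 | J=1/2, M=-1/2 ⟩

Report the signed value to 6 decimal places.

√[2·2!0!1!/4! · 2!0!0!3!0!1!] = √(2)
  +(−1)^0/∏(0,2,0,0,0,1)! = 1/2  (running 1/2)
⟨..|..⟩ = √(2)·(1/2) = +0.707107

+0.707107  (= +√(1/2))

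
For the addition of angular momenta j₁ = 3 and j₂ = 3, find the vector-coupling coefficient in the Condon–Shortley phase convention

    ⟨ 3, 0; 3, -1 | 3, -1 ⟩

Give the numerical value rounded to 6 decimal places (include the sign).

-0.408248

triangle: 3!*3!*3!/10! = 216/3628800
(j±m)!: 3!*3!*2!*4!*2!*4! = 82944
prefactor² = (2J+1)*Δ*N² = 864/25
  k=0: +1/(0!*3!*3!*2!*0!*1!) = 1/72
  k=1: −1/(1!*2!*2!*1!*1!*2!) = -1/8
  k=2: +1/(2!*1!*1!*0!*2!*3!) = 1/24
Σ = -5/72  ⇒  CG² = 864/25*(-5/72)² = 1/6
CG = −√(1/6) = -0.408248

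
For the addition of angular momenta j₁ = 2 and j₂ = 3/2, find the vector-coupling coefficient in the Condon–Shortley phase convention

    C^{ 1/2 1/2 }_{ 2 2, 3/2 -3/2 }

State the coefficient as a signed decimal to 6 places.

+√(2/5) ≈ +0.632456

triangle: 3!·1!·0!/5! = 6/120
(j±m)!: 4!·0!·0!·3!·1!·0! = 144
prefactor² = (2J+1)·Δ·N² = 72/5
  k=0: +1/(0!·3!·0!·0!·1!·0!) = 1/6
Σ = 1/6  ⇒  CG² = 72/5·1/6² = 2/5
CG = +√(2/5) = +0.632456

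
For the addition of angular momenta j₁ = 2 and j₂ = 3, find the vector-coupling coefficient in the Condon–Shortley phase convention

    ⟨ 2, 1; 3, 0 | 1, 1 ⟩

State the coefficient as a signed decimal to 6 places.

√[3·4!0!2!/7! · 3!1!3!3!2!0!] = √(432/35)
  +(−1)^1/∏(1,3,0,2,0,0)! = -1/12  (running -1/12)
⟨..|..⟩ = √(432/35)·(-1/12) = -0.292770

−√(3/35) = -0.292770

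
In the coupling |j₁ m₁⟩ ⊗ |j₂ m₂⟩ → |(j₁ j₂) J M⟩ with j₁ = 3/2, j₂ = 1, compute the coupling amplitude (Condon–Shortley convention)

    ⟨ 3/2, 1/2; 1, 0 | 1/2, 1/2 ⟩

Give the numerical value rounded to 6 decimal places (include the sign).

−√(1/3) = -0.577350

triangle: 2!·1!·0!/4! = 2/24
(j±m)!: 2!·1!·1!·1!·1!·0! = 2
prefactor² = (2J+1)·Δ·N² = 1/3
  k=1: −1/(1!·1!·0!·0!·1!·0!) = -1
Σ = -1  ⇒  CG² = 1/3·(-1)² = 1/3
CG = −√(1/3) = -0.577350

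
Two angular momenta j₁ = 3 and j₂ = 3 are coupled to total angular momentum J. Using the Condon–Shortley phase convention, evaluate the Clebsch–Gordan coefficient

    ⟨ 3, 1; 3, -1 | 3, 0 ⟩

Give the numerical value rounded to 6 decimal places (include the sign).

j₁+j₂−J=3  J+j₁−j₂=3  J−j₁+j₂=3  j₁+j₂+J+1=10
(j₁±m₁, j₂±m₂, J±M) = (4,2,2,4,3,3)
P² = 864/25
sum k=0..2:
  [0] +1/24 = 1/24
  [1] −1/8 = -1/8
  [2] +1/72 = 1/72
S = -5/72
C² = P²·S² = 1/6 ; C = -0.408248

-0.408248  (= −√(1/6))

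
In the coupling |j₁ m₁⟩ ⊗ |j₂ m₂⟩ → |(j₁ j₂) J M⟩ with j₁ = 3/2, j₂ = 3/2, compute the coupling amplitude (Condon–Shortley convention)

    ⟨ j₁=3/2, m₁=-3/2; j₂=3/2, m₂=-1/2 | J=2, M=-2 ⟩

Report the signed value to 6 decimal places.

triangle: 1!·2!·2!/6! = 4/720
(j±m)!: 0!·3!·1!·2!·0!·4! = 288
prefactor² = (2J+1)·Δ·N² = 8
  k=1: −1/(1!·0!·2!·0!·0!·2!) = -1/4
Σ = -1/4  ⇒  CG² = 8·(-1/4)² = 1/2
CG = −√(1/2) = -0.707107

−√(1/2) ≈ -0.707107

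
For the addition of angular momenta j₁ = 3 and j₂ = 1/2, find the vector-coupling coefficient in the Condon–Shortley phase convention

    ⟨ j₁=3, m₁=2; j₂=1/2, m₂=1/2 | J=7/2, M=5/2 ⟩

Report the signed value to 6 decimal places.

+√(6/7) = +0.925820

√[8·0!6!1!/8! · 5!1!1!0!6!1!] = √(86400/7)
  +(−1)^0/∏(0,0,1,1,5,0)! = 1/120  (running 1/120)
⟨..|..⟩ = √(86400/7)·(1/120) = +0.925820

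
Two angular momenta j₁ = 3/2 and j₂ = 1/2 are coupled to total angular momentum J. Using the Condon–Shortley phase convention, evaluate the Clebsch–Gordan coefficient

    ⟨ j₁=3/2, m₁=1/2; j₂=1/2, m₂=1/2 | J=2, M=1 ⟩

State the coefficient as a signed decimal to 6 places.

j₁+j₂−J=0  J+j₁−j₂=3  J−j₁+j₂=1  j₁+j₂+J+1=5
(j₁±m₁, j₂±m₂, J±M) = (2,1,1,0,3,1)
P² = 3
sum k=0..0:
  [0] +1/2 = 1/2
S = 1/2
C² = P²·S² = 3/4 ; C = +0.866025

+0.866025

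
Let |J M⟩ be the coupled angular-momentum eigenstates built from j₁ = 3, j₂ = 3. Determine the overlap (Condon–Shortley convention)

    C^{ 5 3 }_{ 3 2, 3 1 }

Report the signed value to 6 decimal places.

triangle: 1!·5!·5!/12! = 14400/479001600
(j±m)!: 5!·1!·4!·2!·8!·2! = 464486400
prefactor² = (2J+1)·Δ·N² = 153600
  k=0: +1/(0!·1!·1!·4!·4!·1!) = 1/576
  k=1: −1/(1!·0!·0!·3!·5!·2!) = -1/1440
Σ = 1/960  ⇒  CG² = 153600·1/960² = 1/6
CG = +√(1/6) = +0.408248

+√(1/6) = +0.408248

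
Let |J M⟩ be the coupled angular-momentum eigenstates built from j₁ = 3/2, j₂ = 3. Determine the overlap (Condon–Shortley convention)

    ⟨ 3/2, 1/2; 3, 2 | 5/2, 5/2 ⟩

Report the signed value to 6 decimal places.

j₁+j₂−J=2  J+j₁−j₂=1  J−j₁+j₂=4  j₁+j₂+J+1=8
(j₁±m₁, j₂±m₂, J±M) = (2,1,5,1,5,0)
P² = 1440/7
sum k=1..1:
  [1] −1/24 = -1/24
S = -1/24
C² = P²·S² = 5/14 ; C = -0.597614

−√(5/14) ≈ -0.597614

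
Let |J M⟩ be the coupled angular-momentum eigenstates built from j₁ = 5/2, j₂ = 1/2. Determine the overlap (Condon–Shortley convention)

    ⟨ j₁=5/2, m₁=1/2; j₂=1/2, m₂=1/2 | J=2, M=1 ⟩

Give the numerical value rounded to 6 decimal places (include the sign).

-0.577350

√[5·1!4!0!/6! · 3!2!1!0!3!1!] = √(12)
  +(−1)^1/∏(1,0,1,0,3,0)! = -1/6  (running -1/6)
⟨..|..⟩ = √(12)·(-1/6) = -0.577350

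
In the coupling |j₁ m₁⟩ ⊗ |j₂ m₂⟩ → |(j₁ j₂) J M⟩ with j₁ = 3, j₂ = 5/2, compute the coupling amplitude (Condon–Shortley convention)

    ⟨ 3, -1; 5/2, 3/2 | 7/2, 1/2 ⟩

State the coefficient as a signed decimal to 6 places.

j₁+j₂−J=2  J+j₁−j₂=4  J−j₁+j₂=3  j₁+j₂+J+1=10
(j₁±m₁, j₂±m₂, J±M) = (2,4,4,1,4,3)
P² = 18432/175
sum k=1..2:
  [1] −1/36 = -1/36
  [2] +1/16 = 1/16
S = 5/144
C² = P²·S² = 8/63 ; C = +0.356348

+√(8/63) ≈ +0.356348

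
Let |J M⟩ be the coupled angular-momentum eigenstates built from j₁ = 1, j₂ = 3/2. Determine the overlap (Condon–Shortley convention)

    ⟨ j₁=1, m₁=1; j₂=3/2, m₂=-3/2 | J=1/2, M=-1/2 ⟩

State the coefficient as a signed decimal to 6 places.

+√(1/2) = +0.707107

√[2·2!0!1!/4! · 2!0!0!3!0!1!] = √(2)
  +(−1)^0/∏(0,2,0,0,0,1)! = 1/2  (running 1/2)
⟨..|..⟩ = √(2)·(1/2) = +0.707107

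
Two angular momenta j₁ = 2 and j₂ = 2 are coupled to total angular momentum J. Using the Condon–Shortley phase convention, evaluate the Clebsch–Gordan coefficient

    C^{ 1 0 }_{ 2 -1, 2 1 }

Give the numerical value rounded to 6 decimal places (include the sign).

+√(1/10) = +0.316228

triangle: 3!·1!·1!/6! = 6/720
(j±m)!: 1!·3!·3!·1!·1!·1! = 36
prefactor² = (2J+1)·Δ·N² = 9/10
  k=2: +1/(2!·1!·1!·1!·0!·0!) = 1/2
  k=3: −1/(3!·0!·0!·0!·1!·1!) = -1/6
Σ = 1/3  ⇒  CG² = 9/10·1/3² = 1/10
CG = +√(1/10) = +0.316228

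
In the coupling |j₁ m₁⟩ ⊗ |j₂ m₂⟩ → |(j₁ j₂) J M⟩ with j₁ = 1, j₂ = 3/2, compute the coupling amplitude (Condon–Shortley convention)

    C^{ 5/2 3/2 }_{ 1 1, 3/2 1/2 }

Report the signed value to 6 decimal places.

√[6·0!2!3!/6! · 2!0!2!1!4!1!] = √(48/5)
  +(−1)^0/∏(0,0,0,2,2,1)! = 1/4  (running 1/4)
⟨..|..⟩ = √(48/5)·(1/4) = +0.774597

+√(3/5) = +0.774597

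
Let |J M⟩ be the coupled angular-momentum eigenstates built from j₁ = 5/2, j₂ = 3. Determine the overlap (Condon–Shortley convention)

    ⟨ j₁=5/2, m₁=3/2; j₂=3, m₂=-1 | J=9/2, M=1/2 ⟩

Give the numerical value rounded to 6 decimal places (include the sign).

+√(35/99) = +0.594588

triangle: 1!·4!·5!/11! = 2880/39916800
(j±m)!: 4!·1!·2!·4!·5!·4! = 3317760
prefactor² = (2J+1)·Δ·N² = 184320/77
  k=0: +1/(0!·1!·1!·2!·3!·3!) = 1/72
  k=1: −1/(1!·0!·0!·1!·4!·4!) = -1/576
Σ = 7/576  ⇒  CG² = 184320/77·7/576² = 35/99
CG = +√(35/99) = +0.594588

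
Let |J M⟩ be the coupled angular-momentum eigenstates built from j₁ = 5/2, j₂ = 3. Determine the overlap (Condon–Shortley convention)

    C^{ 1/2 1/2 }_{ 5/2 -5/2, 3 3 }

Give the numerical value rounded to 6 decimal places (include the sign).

√[2·5!0!1!/7! · 0!5!6!0!1!0!] = √(28800/7)
  +(−1)^5/∏(5,0,0,1,0,0)! = -1/120  (running -1/120)
⟨..|..⟩ = √(28800/7)·(-1/120) = -0.534522

-0.534522  (= −√(2/7))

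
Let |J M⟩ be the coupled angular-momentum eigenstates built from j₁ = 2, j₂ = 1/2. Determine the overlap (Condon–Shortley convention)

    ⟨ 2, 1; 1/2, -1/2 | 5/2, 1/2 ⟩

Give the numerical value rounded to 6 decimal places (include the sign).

+√(2/5) ≈ +0.632456

triangle: 0!×4!×1!/6! = 24/720
(j±m)!: 3!×1!×0!×1!×3!×2! = 72
prefactor² = (2J+1)×Δ×N² = 72/5
  k=0: +1/(0!×0!×1!×0!×3!×1!) = 1/6
Σ = 1/6  ⇒  CG² = 72/5×1/6² = 2/5
CG = +√(2/5) = +0.632456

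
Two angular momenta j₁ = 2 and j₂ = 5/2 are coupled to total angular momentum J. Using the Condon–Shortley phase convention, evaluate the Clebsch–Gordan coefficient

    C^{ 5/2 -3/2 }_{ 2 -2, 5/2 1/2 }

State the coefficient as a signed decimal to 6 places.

+0.621059

j₁+j₂−J=2  J+j₁−j₂=2  J−j₁+j₂=3  j₁+j₂+J+1=8
(j₁±m₁, j₂±m₂, J±M) = (0,4,3,2,1,4)
P² = 864/35
sum k=2..2:
  [2] +1/8 = 1/8
S = 1/8
C² = P²·S² = 27/70 ; C = +0.621059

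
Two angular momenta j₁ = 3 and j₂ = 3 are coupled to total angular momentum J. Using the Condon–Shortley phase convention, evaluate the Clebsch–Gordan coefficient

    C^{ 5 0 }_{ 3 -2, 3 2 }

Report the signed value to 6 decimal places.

−√(4/21) = -0.436436

j₁+j₂−J=1  J+j₁−j₂=5  J−j₁+j₂=5  j₁+j₂+J+1=12
(j₁±m₁, j₂±m₂, J±M) = (1,5,5,1,5,5)
P² = 480000/7
sum k=0..1:
  [0] +1/14400 = 1/14400
  [1] −1/576 = -1/576
S = -1/600
C² = P²·S² = 4/21 ; C = -0.436436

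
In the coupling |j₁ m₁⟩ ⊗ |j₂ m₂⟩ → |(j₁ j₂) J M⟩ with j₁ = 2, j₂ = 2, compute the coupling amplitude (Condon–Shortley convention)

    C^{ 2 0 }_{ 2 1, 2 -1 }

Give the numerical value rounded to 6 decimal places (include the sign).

+0.267261

triangle: 2!·2!·2!/7! = 8/5040
(j±m)!: 3!·1!·1!·3!·2!·2! = 144
prefactor² = (2J+1)·Δ·N² = 8/7
  k=0: +1/(0!·2!·1!·1!·1!·1!) = 1/2
  k=1: −1/(1!·1!·0!·0!·2!·2!) = -1/4
Σ = 1/4  ⇒  CG² = 8/7·1/4² = 1/14
CG = +√(1/14) = +0.267261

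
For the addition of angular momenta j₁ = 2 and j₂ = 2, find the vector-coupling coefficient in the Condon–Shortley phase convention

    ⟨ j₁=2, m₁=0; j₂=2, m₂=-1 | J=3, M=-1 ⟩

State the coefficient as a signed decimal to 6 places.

√[7·1!3!3!/8! · 2!2!1!3!2!4!] = √(36/5)
  +(−1)^0/∏(0,1,2,1,1,2)! = 1/4  (running 1/4)
  +(−1)^1/∏(1,0,1,0,2,3)! = -1/12  (running 1/6)
⟨..|..⟩ = √(36/5)·(1/6) = +0.447214

+0.447214  (= +√(1/5))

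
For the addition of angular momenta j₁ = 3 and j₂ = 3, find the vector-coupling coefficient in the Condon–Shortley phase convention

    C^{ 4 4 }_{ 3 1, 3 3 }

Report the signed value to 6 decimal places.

√[9·2!4!4!/11! · 4!2!6!0!8!0!] = √(3981312/11)
  +(−1)^2/∏(2,0,0,4,4,0)! = 1/1152  (running 1/1152)
⟨..|..⟩ = √(3981312/11)·(1/1152) = +0.522233

+0.522233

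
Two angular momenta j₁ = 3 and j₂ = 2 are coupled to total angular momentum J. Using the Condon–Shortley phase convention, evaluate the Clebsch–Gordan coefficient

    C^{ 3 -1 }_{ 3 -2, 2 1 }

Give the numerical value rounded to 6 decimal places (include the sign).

j₁+j₂−J=2  J+j₁−j₂=4  J−j₁+j₂=2  j₁+j₂+J+1=9
(j₁±m₁, j₂±m₂, J±M) = (1,5,3,1,2,4)
P² = 64
sum k=1..2:
  [1] −1/48 = -1/48
  [2] +1/12 = 1/12
S = 1/16
C² = P²·S² = 1/4 ; C = +0.500000

+0.500000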